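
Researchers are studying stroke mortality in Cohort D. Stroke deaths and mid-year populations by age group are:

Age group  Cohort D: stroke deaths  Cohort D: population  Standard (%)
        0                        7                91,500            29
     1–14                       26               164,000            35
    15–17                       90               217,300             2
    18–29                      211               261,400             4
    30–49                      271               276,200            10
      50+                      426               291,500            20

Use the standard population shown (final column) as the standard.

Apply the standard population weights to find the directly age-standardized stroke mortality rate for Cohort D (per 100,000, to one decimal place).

Age-specific rates per 100,000 for Cohort D: 7.65, 15.85, 41.42, 80.72, 98.12, 146.14.
Standard weights: 0.29, 0.35, 0.02, 0.04, 0.10, 0.20.
Standardized rate: 0.2900×7.65 + 0.3500×15.85 + 0.0200×41.42 + 0.0400×80.72 + 0.1000×98.12 + 0.2000×146.14 = 50.8643 per 100,000.

50.9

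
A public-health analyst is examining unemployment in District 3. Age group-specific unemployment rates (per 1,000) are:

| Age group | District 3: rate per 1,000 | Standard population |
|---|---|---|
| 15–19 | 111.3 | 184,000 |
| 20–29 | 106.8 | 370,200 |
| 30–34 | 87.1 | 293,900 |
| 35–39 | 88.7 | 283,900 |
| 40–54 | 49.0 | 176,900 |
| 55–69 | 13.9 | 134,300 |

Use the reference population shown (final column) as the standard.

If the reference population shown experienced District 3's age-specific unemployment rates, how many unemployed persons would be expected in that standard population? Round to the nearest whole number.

Expected unemployed persons = Σ (standard pop × age-specific rate ÷ 1,000)
= 184,000×111.3/1,000 + 370,200×106.8/1,000 + 293,900×87.1/1,000 + 283,900×88.7/1,000 + 176,900×49.0/1,000 + 134,300×13.9/1,000
= 20479.20 + 39537.36 + 25598.69 + 25181.93 + 8668.10 + 1866.77 = 121332.05.

121332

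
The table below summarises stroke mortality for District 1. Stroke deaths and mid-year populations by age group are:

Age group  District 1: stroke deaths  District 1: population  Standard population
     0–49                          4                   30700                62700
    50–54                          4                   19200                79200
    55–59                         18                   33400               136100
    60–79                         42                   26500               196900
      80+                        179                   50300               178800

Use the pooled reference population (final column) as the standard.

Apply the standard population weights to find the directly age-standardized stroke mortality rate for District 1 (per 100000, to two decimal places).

160.07

Age-specific rates per 100000 for District 1: 13.03, 20.83, 53.89, 158.49, 355.86.
Standard total = 653700; weights = 0.0959, 0.1212, 0.2082, 0.3012, 0.2735.
Standardized rate: 0.0959×13.03 + 0.1212×20.83 + 0.2082×53.89 + 0.3012×158.49 + 0.2735×355.86 = 160.0690 per 100000.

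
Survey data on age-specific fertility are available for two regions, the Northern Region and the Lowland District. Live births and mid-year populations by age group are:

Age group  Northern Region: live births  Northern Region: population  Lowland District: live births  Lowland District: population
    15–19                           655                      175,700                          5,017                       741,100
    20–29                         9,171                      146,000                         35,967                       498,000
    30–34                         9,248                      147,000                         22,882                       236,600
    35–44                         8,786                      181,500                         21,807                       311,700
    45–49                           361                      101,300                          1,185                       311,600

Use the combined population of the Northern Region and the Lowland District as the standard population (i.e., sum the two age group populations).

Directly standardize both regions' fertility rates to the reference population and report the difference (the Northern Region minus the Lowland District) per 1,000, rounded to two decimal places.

-11.42

Age-specific rates per 1,000 for the Northern Region: 3.728, 62.815, 62.912, 48.408, 3.564.
For the Lowland District: 6.770, 72.223, 96.712, 69.962, 3.803.
Combined standard total = 2,850,500; weights = 0.3216, 0.2259, 0.1346, 0.1730, 0.1449.
The Northern Region: 0.3216×3.728 + 0.2259×62.815 + 0.1346×62.912 + 0.1730×48.408 + 0.1449×3.564 = 32.7485 per 1,000.
The Lowland District: 0.3216×6.770 + 0.2259×72.223 + 0.1346×96.712 + 0.1730×69.962 + 0.1449×3.803 = 44.1648 per 1,000.
Difference = 32.7485 − 44.1648 = -11.4163.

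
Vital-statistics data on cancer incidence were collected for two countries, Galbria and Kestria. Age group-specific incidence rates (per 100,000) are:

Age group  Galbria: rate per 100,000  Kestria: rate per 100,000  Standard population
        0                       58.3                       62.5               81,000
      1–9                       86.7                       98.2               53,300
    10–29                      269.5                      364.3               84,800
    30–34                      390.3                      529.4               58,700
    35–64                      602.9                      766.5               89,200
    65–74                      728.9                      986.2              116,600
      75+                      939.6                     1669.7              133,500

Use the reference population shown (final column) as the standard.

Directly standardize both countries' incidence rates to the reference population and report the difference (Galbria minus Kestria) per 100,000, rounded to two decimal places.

Standard total = 617,100; weights = 0.1313, 0.0864, 0.1374, 0.0951, 0.1445, 0.1889, 0.2163.
Galbria: 0.1313×58.3 + 0.0864×86.7 + 0.1374×269.5 + 0.0951×390.3 + 0.1445×602.9 + 0.1889×728.9 + 0.2163×939.6 = 517.4407 per 100,000.
Kestria: 0.1313×62.5 + 0.0864×98.2 + 0.1374×364.3 + 0.0951×529.4 + 0.1445×766.5 + 0.1889×986.2 + 0.2163×1669.7 = 775.4540 per 100,000.
Difference = 517.4407 − 775.4540 = -258.0133.

-258.01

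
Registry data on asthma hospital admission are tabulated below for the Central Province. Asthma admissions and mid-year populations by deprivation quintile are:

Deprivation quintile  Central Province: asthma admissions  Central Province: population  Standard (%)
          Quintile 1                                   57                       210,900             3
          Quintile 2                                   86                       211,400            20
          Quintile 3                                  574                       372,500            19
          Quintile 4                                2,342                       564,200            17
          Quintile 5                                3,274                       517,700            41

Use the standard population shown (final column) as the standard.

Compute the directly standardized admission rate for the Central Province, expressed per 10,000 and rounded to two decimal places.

Deprivation-specific rates per 10,000 for the Central Province: 2.70, 4.07, 15.41, 41.51, 63.24.
Standard weights: 0.03, 0.20, 0.19, 0.17, 0.41.
Standardized rate: 0.0300×2.70 + 0.2000×4.07 + 0.1900×15.41 + 0.1700×41.51 + 0.4100×63.24 = 36.8081 per 10,000.

36.81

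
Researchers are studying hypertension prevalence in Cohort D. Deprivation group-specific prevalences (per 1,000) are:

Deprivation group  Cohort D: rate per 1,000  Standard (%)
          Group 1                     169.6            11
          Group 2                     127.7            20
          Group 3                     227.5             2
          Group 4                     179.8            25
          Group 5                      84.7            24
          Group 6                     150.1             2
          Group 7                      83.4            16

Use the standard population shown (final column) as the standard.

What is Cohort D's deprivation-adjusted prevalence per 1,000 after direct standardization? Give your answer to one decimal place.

Standard weights: 0.11, 0.20, 0.02, 0.25, 0.24, 0.02, 0.16.
Standardized rate: 0.1100×169.6 + 0.2000×127.7 + 0.0200×227.5 + 0.2500×179.8 + 0.2400×84.7 + 0.0200×150.1 + 0.1600×83.4 = 130.3700 per 1,000.

130.4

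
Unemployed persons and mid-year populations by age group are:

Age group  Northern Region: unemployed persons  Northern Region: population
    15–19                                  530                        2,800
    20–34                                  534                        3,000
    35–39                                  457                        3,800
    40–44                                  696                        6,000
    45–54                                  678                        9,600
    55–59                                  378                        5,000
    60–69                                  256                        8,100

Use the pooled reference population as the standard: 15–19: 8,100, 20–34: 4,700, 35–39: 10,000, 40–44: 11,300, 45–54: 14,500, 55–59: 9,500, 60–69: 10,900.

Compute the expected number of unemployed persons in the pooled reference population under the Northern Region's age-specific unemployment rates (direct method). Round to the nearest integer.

6970

Age-specific rates per 1,000 for the Northern Region: 189.286, 178.000, 120.263, 116.000, 70.625, 75.600, 31.605.
Expected unemployed persons = Σ (standard pop × age-specific rate ÷ 1,000)
= 8,100×189.286/1,000 + 4,700×178.000/1,000 + 10,000×120.263/1,000 + 11,300×116.000/1,000 + 14,500×70.625/1,000 + 9,500×75.600/1,000 + 10,900×31.605/1,000
= 1533.21 + 836.60 + 1202.63 + 1310.80 + 1024.06 + 718.20 + 344.49 = 6970.00.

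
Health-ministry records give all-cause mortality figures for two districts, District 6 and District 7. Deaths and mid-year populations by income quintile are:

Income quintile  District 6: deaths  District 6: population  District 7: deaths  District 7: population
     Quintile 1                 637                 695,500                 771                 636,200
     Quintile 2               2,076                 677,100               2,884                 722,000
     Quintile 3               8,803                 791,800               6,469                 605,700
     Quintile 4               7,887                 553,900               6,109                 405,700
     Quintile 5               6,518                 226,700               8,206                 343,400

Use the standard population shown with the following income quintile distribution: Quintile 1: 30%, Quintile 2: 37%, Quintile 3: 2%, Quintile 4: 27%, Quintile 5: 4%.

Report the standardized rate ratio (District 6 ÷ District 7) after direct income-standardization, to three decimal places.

0.936

Income-specific rates per 100,000 for District 6: 91.59, 306.60, 1111.77, 1423.90, 2875.17.
For District 7: 121.19, 399.45, 1068.02, 1505.79, 2389.63.
Standard weights: 0.30, 0.37, 0.02, 0.27, 0.04.
District 6: 0.3000×91.59 + 0.3700×306.60 + 0.0200×1111.77 + 0.2700×1423.90 + 0.0400×2875.17 = 662.6152 per 100,000.
District 7: 0.3000×121.19 + 0.3700×399.45 + 0.0200×1068.02 + 0.2700×1505.79 + 0.0400×2389.63 = 707.6612 per 100,000.
Ratio = 662.6152 ÷ 707.6612 = 0.93635.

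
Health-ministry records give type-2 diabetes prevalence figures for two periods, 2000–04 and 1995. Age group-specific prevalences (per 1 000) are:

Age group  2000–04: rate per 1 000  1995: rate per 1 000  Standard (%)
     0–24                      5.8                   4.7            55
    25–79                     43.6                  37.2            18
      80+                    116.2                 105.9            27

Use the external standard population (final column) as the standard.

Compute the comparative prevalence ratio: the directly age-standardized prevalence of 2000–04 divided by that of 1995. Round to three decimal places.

1.120

Standard weights: 0.55, 0.18, 0.27.
2000–04: 0.5500×5.8 + 0.1800×43.6 + 0.2700×116.2 = 42.4120 per 1 000.
1995: 0.5500×4.7 + 0.1800×37.2 + 0.2700×105.9 = 37.8740 per 1 000.
Ratio = 42.4120 ÷ 37.8740 = 1.11982.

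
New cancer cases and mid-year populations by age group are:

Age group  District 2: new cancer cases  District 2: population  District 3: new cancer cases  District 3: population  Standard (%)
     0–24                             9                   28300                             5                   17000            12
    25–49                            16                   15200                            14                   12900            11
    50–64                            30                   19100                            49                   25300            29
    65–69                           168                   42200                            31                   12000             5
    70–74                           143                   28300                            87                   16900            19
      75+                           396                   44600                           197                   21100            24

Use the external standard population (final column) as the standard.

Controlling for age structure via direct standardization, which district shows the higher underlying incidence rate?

Age-specific rates per 100000 for District 2: 31.80, 105.26, 157.07, 398.10, 505.30, 887.89.
For District 3: 29.41, 108.53, 193.68, 258.33, 514.79, 933.65.
Standard weights: 0.12, 0.11, 0.29, 0.05, 0.19, 0.24.
District 2: 0.1200×31.80 + 0.1100×105.26 + 0.2900×157.07 + 0.0500×398.10 + 0.1900×505.30 + 0.2400×887.89 = 389.9514 per 100000.
District 3: 0.1200×29.41 + 0.1100×108.53 + 0.2900×193.68 + 0.0500×258.33 + 0.1900×514.79 + 0.2400×933.65 = 406.4366 per 100000.
The crude rates (428.81 vs 364.07) would put District 2 higher, but that reflects its age composition; once standardized to a common age structure, District 3 has the higher underlying rate.

District 3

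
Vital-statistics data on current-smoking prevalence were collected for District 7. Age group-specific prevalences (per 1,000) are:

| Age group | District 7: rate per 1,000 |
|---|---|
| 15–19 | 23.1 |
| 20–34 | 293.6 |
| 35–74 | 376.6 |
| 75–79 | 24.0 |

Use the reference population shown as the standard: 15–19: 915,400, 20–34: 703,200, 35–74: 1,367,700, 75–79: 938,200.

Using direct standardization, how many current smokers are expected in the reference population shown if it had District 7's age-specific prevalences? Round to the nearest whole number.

Expected current smokers = Σ (standard pop × age-specific rate ÷ 1,000)
= 915,400×23.1/1,000 + 703,200×293.6/1,000 + 1,367,700×376.6/1,000 + 938,200×24.0/1,000
= 21145.74 + 206459.52 + 515075.82 + 22516.80 = 765197.88.

765198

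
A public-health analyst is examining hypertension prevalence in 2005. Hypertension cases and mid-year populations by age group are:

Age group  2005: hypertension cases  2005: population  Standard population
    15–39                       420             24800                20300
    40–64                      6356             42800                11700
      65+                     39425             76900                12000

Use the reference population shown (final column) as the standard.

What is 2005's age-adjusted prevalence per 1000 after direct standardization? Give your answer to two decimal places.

187.12

Age-specific rates per 1000 for 2005: 16.935, 148.505, 512.679.
Standard total = 44000; weights = 0.4614, 0.2659, 0.2727.
Standardized rate: 0.4614×16.935 + 0.2659×148.505 + 0.2727×512.679 = 187.1237 per 1000.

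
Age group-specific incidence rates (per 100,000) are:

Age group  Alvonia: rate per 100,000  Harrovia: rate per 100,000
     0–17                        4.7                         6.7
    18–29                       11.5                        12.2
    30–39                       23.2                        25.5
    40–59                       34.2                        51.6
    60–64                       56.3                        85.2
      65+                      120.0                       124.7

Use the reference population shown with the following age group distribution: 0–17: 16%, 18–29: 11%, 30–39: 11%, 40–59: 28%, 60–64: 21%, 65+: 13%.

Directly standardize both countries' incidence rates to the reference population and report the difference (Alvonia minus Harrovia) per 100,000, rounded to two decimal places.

-12.20

Standard weights: 0.16, 0.11, 0.11, 0.28, 0.21, 0.13.
Alvonia: 0.1600×4.7 + 0.1100×11.5 + 0.1100×23.2 + 0.2800×34.2 + 0.2100×56.3 + 0.1300×120.0 = 41.5680 per 100,000.
Harrovia: 0.1600×6.7 + 0.1100×12.2 + 0.1100×25.5 + 0.2800×51.6 + 0.2100×85.2 + 0.1300×124.7 = 53.7700 per 100,000.
Difference = 41.5680 − 53.7700 = -12.2020.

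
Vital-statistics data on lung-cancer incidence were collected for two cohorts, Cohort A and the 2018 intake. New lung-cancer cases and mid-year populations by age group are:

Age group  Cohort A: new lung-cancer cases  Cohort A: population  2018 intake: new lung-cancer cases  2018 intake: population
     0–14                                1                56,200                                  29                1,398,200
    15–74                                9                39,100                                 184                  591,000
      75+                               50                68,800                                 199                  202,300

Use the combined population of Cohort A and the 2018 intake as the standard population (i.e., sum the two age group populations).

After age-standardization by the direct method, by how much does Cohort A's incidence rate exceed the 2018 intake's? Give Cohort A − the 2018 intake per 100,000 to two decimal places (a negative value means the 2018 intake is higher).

-5.31

Age-specific rates per 100,000 for Cohort A: 1.78, 23.02, 72.67.
For the 2018 intake: 2.07, 31.13, 98.37.
Combined standard total = 2,355,600; weights = 0.6174, 0.2675, 0.1151.
Cohort A: 0.6174×1.78 + 0.2675×23.02 + 0.1151×72.67 = 15.6196 per 100,000.
The 2018 intake: 0.6174×2.07 + 0.2675×31.13 + 0.1151×98.37 = 20.9296 per 100,000.
Difference = 15.6196 − 20.9296 = -5.3100.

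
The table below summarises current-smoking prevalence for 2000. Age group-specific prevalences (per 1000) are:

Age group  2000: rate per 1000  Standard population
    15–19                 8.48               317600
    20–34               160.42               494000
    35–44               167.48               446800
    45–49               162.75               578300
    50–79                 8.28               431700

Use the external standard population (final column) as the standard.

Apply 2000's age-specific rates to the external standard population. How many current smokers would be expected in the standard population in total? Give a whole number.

Expected current smokers = Σ (standard pop × age-specific rate ÷ 1000)
= 317600×8.48/1000 + 494000×160.42/1000 + 446800×167.48/1000 + 578300×162.75/1000 + 431700×8.28/1000
= 2693.25 + 79247.48 + 74830.06 + 94118.32 + 3574.48 = 254463.59.

254464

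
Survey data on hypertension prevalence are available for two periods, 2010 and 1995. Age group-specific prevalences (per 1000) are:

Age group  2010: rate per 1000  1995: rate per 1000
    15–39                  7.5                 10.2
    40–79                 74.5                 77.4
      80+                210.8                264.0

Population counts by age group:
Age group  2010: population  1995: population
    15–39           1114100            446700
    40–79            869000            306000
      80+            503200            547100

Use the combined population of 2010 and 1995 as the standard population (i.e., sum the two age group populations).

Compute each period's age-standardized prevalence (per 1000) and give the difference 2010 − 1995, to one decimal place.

-16.8

Combined standard total = 3786100; weights = 0.4122, 0.3103, 0.2774.
2010: 0.4122×7.5 + 0.3103×74.5 + 0.2774×210.8 = 84.6905 per 1000.
1995: 0.4122×10.2 + 0.3103×77.4 + 0.2774×264.0 = 101.4618 per 1000.
Difference = 84.6905 − 101.4618 = -16.7712.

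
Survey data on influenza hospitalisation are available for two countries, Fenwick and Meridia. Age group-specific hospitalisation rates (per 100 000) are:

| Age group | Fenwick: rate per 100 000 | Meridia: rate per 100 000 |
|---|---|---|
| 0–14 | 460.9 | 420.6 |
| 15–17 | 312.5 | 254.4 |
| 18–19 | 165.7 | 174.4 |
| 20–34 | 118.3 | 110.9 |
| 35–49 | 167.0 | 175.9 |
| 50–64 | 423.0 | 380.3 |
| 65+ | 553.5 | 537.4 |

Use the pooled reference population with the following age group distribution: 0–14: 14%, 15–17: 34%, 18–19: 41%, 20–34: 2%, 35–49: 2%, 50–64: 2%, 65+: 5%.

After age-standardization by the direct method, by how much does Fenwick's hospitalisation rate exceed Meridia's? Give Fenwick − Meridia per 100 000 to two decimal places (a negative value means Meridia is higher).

23.46

Standard weights: 0.14, 0.34, 0.41, 0.02, 0.02, 0.02, 0.05.
Fenwick: 0.1400×460.9 + 0.3400×312.5 + 0.4100×165.7 + 0.0200×118.3 + 0.0200×167.0 + 0.0200×423.0 + 0.0500×553.5 = 280.5540 per 100 000.
Meridia: 0.1400×420.6 + 0.3400×254.4 + 0.4100×174.4 + 0.0200×110.9 + 0.0200×175.9 + 0.0200×380.3 + 0.0500×537.4 = 257.0960 per 100 000.
Difference = 280.5540 − 257.0960 = 23.4580.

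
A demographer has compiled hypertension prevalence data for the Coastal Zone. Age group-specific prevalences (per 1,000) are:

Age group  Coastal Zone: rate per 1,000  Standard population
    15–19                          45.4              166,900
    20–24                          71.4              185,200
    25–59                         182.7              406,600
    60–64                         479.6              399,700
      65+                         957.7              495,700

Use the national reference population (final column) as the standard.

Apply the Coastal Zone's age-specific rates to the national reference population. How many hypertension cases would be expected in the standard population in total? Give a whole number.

761514

Expected hypertension cases = Σ (standard pop × age-specific rate ÷ 1,000)
= 166,900×45.4/1,000 + 185,200×71.4/1,000 + 406,600×182.7/1,000 + 399,700×479.6/1,000 + 495,700×957.7/1,000
= 7577.26 + 13223.28 + 74285.82 + 191696.12 + 474731.89 = 761514.37.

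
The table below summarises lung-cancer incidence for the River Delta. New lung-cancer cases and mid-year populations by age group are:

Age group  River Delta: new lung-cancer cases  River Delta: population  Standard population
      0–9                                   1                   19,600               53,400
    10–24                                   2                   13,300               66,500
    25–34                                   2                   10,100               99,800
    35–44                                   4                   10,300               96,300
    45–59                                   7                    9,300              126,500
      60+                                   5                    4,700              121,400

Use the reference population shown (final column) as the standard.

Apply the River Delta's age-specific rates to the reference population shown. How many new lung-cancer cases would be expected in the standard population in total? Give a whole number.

Age-specific rates per 100,000 for the River Delta: 5.10, 15.04, 19.80, 38.83, 75.27, 106.38.
Expected new lung-cancer cases = Σ (standard pop × age-specific rate ÷ 100,000)
= 53,400×5.10/100,000 + 66,500×15.04/100,000 + 99,800×19.80/100,000 + 96,300×38.83/100,000 + 126,500×75.27/100,000 + 121,400×106.38/100,000
= 2.72 + 10.00 + 19.76 + 37.40 + 95.22 + 129.15 = 294.25.

294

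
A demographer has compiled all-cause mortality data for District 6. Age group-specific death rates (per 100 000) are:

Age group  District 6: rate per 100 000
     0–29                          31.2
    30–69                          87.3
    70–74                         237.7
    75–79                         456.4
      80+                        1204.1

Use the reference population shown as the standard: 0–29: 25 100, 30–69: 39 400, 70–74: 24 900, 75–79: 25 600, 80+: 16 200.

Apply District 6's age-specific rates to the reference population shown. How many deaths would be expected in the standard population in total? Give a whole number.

413

Expected deaths = Σ (standard pop × age-specific rate ÷ 100 000)
= 25 100×31.2/100 000 + 39 400×87.3/100 000 + 24 900×237.7/100 000 + 25 600×456.4/100 000 + 16 200×1204.1/100 000
= 7.83 + 34.40 + 59.19 + 116.84 + 195.06 = 413.32.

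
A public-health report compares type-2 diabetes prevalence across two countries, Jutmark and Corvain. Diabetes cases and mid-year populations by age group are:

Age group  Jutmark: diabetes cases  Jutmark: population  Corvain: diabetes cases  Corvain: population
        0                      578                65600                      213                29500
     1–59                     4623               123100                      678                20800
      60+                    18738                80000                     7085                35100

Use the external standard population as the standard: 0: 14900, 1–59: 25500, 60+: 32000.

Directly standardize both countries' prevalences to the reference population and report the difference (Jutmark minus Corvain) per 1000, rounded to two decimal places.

16.38

Age-specific rates per 1000 for Jutmark: 8.811, 37.555, 234.225.
For Corvain: 7.220, 32.596, 201.852.
Standard total = 72400; weights = 0.2058, 0.3522, 0.4420.
Jutmark: 0.2058×8.811 + 0.3522×37.555 + 0.4420×234.225 = 118.5654 per 1000.
Corvain: 0.2058×7.220 + 0.3522×32.596 + 0.4420×201.852 = 102.1829 per 1000.
Difference = 118.5654 − 102.1829 = 16.3824.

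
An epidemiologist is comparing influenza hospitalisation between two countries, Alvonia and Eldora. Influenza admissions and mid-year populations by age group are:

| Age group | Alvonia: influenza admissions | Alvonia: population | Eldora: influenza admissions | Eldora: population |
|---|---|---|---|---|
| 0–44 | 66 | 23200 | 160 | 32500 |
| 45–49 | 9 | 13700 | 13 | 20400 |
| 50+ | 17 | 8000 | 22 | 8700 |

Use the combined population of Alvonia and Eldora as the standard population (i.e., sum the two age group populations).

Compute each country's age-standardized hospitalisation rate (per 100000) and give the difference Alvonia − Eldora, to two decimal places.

-114.39

Age-specific rates per 100000 for Alvonia: 284.48, 65.69, 212.50.
For Eldora: 492.31, 63.73, 252.87.
Combined standard total = 106500; weights = 0.5230, 0.3202, 0.1568.
Alvonia: 0.5230×284.48 + 0.3202×65.69 + 0.1568×212.50 = 203.1416 per 100000.
Eldora: 0.5230×492.31 + 0.3202×63.73 + 0.1568×252.87 = 317.5358 per 100000.
Difference = 203.1416 − 317.5358 = -114.3942.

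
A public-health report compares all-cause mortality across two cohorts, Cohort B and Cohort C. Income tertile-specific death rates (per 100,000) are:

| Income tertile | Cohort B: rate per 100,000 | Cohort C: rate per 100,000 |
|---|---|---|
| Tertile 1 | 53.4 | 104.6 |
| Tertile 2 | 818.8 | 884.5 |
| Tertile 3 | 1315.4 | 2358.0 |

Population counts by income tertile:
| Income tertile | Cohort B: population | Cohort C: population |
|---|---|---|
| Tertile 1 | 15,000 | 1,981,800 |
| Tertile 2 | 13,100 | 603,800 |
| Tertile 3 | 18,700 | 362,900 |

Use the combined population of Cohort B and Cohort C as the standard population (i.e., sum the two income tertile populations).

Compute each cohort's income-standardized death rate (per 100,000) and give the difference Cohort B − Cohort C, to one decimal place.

-180.5

Combined standard total = 2,995,300; weights = 0.6666, 0.2060, 0.1274.
Cohort B: 0.6666×53.4 + 0.2060×818.8 + 0.1274×1315.4 = 371.8170 per 100,000.
Cohort C: 0.6666×104.6 + 0.2060×884.5 + 0.1274×2358.0 = 552.3073 per 100,000.
Difference = 371.8170 − 552.3073 = -180.4903.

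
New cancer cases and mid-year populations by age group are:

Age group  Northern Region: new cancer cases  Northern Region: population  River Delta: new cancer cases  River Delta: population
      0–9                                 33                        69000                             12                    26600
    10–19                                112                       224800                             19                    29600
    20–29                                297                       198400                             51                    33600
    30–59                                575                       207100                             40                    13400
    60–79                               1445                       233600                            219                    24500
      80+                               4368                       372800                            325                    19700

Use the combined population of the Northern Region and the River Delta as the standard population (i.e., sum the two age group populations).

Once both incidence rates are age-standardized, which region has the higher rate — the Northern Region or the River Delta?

Age-specific rates per 100000 for the Northern Region: 47.83, 49.82, 149.70, 277.64, 618.58, 1171.67.
For the River Delta: 45.11, 64.19, 151.79, 298.51, 893.88, 1649.75.
Combined standard total = 1453100; weights = 0.0658, 0.1751, 0.1597, 0.1517, 0.1776, 0.2701.
The Northern Region: 0.0658×47.83 + 0.1751×49.82 + 0.1597×149.70 + 0.1517×277.64 + 0.1776×618.58 + 0.2701×1171.67 = 504.2560 per 100000.
The River Delta: 0.0658×45.11 + 0.1751×64.19 + 0.1597×151.79 + 0.1517×298.51 + 0.1776×893.88 + 0.2701×1649.75 = 688.1239 per 100000.
The crude rates (523.09 vs 451.83) would put the Northern Region higher, but that reflects its age composition; once standardized to a common age structure, the River Delta has the higher underlying rate.

River Delta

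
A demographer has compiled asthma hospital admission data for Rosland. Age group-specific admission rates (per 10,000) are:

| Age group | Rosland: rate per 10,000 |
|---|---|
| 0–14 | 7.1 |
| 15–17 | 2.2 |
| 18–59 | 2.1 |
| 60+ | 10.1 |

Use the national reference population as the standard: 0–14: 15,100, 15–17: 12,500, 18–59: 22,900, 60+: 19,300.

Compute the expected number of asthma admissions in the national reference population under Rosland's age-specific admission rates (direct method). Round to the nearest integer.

Expected asthma admissions = Σ (standard pop × age-specific rate ÷ 10,000)
= 15,100×7.1/10,000 + 12,500×2.2/10,000 + 22,900×2.1/10,000 + 19,300×10.1/10,000
= 10.72 + 2.75 + 4.81 + 19.49 = 37.77.

38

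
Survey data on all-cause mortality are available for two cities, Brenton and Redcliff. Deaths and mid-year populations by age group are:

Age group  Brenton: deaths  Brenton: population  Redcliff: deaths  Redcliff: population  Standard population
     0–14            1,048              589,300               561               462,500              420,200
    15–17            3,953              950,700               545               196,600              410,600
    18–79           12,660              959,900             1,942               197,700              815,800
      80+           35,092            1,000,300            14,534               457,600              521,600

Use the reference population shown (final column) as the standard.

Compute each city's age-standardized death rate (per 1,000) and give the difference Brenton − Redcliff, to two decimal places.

Age-specific rates per 1,000 for Brenton: 1.778, 4.158, 13.189, 35.081.
For Redcliff: 1.213, 2.772, 9.823, 31.761.
Standard total = 2,168,200; weights = 0.1938, 0.1894, 0.3763, 0.2406.
Brenton: 0.1938×1.778 + 0.1894×4.158 + 0.3763×13.189 + 0.2406×35.081 = 14.5340 per 1,000.
Redcliff: 0.1938×1.213 + 0.1894×2.772 + 0.3763×9.823 + 0.2406×31.761 = 12.0968 per 1,000.
Difference = 14.5340 − 12.0968 = 2.4372.

2.44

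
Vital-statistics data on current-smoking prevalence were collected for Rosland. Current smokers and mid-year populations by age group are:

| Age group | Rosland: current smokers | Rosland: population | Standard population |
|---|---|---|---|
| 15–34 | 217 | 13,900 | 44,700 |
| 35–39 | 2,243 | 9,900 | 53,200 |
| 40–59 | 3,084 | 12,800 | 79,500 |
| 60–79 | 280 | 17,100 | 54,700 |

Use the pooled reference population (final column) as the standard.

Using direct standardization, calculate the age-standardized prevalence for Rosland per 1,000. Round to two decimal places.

Age-specific rates per 1,000 for Rosland: 15.612, 226.566, 240.938, 16.374.
Standard total = 232,100; weights = 0.1926, 0.2292, 0.3425, 0.2357.
Standardized rate: 0.1926×15.612 + 0.2292×226.566 + 0.3425×240.938 + 0.2357×16.374 = 141.3241 per 1,000.

141.32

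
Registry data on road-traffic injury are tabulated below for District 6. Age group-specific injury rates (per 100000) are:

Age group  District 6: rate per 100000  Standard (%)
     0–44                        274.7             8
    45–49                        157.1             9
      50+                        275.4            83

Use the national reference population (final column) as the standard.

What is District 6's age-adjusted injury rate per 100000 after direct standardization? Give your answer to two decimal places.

Standard weights: 0.08, 0.09, 0.83.
Standardized rate: 0.0800×274.7 + 0.0900×157.1 + 0.8300×275.4 = 264.6970 per 100000.

264.70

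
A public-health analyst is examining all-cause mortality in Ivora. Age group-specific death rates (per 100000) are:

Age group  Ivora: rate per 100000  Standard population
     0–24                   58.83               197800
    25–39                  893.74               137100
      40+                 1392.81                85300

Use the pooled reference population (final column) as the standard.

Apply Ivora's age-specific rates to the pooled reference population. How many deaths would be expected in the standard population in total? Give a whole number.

2530

Expected deaths = Σ (standard pop × age-specific rate ÷ 100000)
= 197800×58.83/100000 + 137100×893.74/100000 + 85300×1392.81/100000
= 116.37 + 1225.32 + 1188.07 = 2529.75.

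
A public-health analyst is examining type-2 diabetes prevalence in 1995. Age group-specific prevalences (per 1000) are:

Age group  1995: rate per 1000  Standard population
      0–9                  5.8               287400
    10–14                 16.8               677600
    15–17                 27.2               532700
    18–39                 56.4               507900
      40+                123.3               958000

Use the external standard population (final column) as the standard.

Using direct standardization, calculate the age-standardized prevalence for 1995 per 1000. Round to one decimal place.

58.8

Standard total = 2963600; weights = 0.0970, 0.2286, 0.1797, 0.1714, 0.3233.
Standardized rate: 0.0970×5.8 + 0.2286×16.8 + 0.1797×27.2 + 0.1714×56.4 + 0.3233×123.3 = 58.8160 per 1000.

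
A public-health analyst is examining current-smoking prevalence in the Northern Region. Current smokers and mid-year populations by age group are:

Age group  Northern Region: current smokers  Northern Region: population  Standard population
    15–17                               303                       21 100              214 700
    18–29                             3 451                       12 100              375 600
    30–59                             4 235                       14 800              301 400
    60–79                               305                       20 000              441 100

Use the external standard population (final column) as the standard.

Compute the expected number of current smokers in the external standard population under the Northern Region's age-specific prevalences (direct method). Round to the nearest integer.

203179

Age-specific rates per 1 000 for the Northern Region: 14.360, 285.207, 286.149, 15.250.
Expected current smokers = Σ (standard pop × age-specific rate ÷ 1 000)
= 214 700×14.360/1 000 + 375 600×285.207/1 000 + 301 400×286.149/1 000 + 441 100×15.250/1 000
= 3083.13 + 107123.60 + 86245.20 + 6726.77 = 203178.71.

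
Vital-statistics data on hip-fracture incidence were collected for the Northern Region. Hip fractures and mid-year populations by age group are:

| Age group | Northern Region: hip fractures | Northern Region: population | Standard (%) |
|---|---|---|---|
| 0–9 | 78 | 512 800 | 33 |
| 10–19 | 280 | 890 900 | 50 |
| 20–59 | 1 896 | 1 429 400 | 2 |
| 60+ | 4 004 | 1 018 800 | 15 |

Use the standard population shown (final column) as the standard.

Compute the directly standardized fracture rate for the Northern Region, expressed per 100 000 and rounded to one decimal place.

82.3

Age-specific rates per 100 000 for the Northern Region: 15.21, 31.43, 132.64, 393.01.
Standard weights: 0.33, 0.50, 0.02, 0.15.
Standardized rate: 0.3300×15.21 + 0.5000×31.43 + 0.0200×132.64 + 0.1500×393.01 = 82.3385 per 100 000.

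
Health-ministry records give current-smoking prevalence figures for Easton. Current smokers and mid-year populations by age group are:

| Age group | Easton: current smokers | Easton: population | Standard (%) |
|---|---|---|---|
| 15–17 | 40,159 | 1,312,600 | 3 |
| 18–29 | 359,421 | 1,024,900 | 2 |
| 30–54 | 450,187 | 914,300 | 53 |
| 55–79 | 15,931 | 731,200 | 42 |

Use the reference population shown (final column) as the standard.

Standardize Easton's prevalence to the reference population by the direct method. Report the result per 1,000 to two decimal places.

Age-specific rates per 1,000 for Easton: 30.595, 350.689, 492.384, 21.787.
Standard weights: 0.03, 0.02, 0.53, 0.42.
Standardized rate: 0.0300×30.595 + 0.0200×350.689 + 0.5300×492.384 + 0.4200×21.787 = 278.0461 per 1,000.

278.05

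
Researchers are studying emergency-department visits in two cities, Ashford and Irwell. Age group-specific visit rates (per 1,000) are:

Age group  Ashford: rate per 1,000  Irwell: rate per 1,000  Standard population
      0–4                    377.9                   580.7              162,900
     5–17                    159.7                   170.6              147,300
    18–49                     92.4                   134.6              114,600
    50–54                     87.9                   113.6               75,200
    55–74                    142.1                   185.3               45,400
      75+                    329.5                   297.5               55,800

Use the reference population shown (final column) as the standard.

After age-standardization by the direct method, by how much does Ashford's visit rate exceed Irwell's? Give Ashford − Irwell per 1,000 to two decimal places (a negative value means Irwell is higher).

Standard total = 601,200; weights = 0.2710, 0.2450, 0.1906, 0.1251, 0.0755, 0.0928.
Ashford: 0.2710×377.9 + 0.2450×159.7 + 0.1906×92.4 + 0.1251×87.9 + 0.0755×142.1 + 0.0928×329.5 = 211.4442 per 1,000.
Irwell: 0.2710×580.7 + 0.2450×170.6 + 0.1906×134.6 + 0.1251×113.6 + 0.0755×185.3 + 0.0928×297.5 = 280.6161 per 1,000.
Difference = 211.4442 − 280.6161 = -69.1719.

-69.17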